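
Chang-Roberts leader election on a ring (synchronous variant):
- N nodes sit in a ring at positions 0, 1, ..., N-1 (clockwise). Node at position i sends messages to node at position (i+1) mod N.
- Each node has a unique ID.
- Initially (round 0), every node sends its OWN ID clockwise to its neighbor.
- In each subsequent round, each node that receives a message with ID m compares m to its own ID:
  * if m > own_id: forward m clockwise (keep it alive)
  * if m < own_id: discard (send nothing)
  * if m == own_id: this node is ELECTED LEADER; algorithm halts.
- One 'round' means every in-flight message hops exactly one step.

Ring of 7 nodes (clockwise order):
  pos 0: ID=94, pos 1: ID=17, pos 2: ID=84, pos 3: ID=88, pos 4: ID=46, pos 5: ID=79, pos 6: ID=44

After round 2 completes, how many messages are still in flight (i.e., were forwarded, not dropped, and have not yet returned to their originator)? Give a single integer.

Answer: 2

Derivation:
Round 1: pos1(id17) recv 94: fwd; pos2(id84) recv 17: drop; pos3(id88) recv 84: drop; pos4(id46) recv 88: fwd; pos5(id79) recv 46: drop; pos6(id44) recv 79: fwd; pos0(id94) recv 44: drop
Round 2: pos2(id84) recv 94: fwd; pos5(id79) recv 88: fwd; pos0(id94) recv 79: drop
After round 2: 2 messages still in flight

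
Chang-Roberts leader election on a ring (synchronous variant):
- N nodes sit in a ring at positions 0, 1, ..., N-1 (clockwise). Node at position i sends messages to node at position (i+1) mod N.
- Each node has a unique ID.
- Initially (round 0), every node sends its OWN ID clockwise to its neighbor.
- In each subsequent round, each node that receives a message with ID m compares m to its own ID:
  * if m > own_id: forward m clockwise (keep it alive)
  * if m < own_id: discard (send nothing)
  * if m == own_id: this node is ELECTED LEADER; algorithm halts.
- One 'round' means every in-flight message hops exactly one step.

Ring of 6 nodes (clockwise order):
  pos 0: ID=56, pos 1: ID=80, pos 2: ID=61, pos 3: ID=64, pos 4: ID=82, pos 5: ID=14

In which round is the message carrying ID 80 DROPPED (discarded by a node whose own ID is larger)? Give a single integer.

Answer: 3

Derivation:
Round 1: pos1(id80) recv 56: drop; pos2(id61) recv 80: fwd; pos3(id64) recv 61: drop; pos4(id82) recv 64: drop; pos5(id14) recv 82: fwd; pos0(id56) recv 14: drop
Round 2: pos3(id64) recv 80: fwd; pos0(id56) recv 82: fwd
Round 3: pos4(id82) recv 80: drop; pos1(id80) recv 82: fwd
Round 4: pos2(id61) recv 82: fwd
Round 5: pos3(id64) recv 82: fwd
Round 6: pos4(id82) recv 82: ELECTED
Message ID 80 originates at pos 1; dropped at pos 4 in round 3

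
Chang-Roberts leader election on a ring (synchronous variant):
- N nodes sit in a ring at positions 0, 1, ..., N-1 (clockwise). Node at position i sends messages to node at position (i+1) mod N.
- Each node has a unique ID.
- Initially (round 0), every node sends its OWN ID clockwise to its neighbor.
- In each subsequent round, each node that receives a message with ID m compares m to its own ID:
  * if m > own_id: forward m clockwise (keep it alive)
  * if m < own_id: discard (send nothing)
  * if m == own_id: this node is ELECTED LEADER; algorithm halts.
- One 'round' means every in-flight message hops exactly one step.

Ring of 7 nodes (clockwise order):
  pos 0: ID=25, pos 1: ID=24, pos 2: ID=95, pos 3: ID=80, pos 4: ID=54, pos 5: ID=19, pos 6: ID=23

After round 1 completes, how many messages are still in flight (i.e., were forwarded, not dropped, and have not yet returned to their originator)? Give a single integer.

Round 1: pos1(id24) recv 25: fwd; pos2(id95) recv 24: drop; pos3(id80) recv 95: fwd; pos4(id54) recv 80: fwd; pos5(id19) recv 54: fwd; pos6(id23) recv 19: drop; pos0(id25) recv 23: drop
After round 1: 4 messages still in flight

Answer: 4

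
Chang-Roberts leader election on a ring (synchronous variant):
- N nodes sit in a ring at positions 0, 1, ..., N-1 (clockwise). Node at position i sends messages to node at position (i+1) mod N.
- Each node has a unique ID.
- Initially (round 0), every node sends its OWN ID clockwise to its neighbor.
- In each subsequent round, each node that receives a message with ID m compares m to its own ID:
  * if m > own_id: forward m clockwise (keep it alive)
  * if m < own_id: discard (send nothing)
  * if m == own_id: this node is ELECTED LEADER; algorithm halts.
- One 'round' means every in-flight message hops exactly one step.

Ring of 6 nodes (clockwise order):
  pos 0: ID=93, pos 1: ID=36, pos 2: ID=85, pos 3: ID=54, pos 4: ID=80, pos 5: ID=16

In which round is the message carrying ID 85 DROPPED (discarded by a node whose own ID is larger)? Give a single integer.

Round 1: pos1(id36) recv 93: fwd; pos2(id85) recv 36: drop; pos3(id54) recv 85: fwd; pos4(id80) recv 54: drop; pos5(id16) recv 80: fwd; pos0(id93) recv 16: drop
Round 2: pos2(id85) recv 93: fwd; pos4(id80) recv 85: fwd; pos0(id93) recv 80: drop
Round 3: pos3(id54) recv 93: fwd; pos5(id16) recv 85: fwd
Round 4: pos4(id80) recv 93: fwd; pos0(id93) recv 85: drop
Round 5: pos5(id16) recv 93: fwd
Round 6: pos0(id93) recv 93: ELECTED
Message ID 85 originates at pos 2; dropped at pos 0 in round 4

Answer: 4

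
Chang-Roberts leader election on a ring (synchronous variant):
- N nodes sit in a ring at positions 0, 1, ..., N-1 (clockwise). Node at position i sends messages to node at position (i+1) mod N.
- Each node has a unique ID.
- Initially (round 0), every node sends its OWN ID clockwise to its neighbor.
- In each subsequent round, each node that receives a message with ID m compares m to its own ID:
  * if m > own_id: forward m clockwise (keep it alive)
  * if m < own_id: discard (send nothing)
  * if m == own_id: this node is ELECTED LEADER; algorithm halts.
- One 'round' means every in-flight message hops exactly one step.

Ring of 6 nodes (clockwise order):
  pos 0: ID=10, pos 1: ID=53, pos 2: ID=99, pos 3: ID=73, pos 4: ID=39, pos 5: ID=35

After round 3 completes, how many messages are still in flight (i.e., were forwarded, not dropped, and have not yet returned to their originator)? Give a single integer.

Round 1: pos1(id53) recv 10: drop; pos2(id99) recv 53: drop; pos3(id73) recv 99: fwd; pos4(id39) recv 73: fwd; pos5(id35) recv 39: fwd; pos0(id10) recv 35: fwd
Round 2: pos4(id39) recv 99: fwd; pos5(id35) recv 73: fwd; pos0(id10) recv 39: fwd; pos1(id53) recv 35: drop
Round 3: pos5(id35) recv 99: fwd; pos0(id10) recv 73: fwd; pos1(id53) recv 39: drop
After round 3: 2 messages still in flight

Answer: 2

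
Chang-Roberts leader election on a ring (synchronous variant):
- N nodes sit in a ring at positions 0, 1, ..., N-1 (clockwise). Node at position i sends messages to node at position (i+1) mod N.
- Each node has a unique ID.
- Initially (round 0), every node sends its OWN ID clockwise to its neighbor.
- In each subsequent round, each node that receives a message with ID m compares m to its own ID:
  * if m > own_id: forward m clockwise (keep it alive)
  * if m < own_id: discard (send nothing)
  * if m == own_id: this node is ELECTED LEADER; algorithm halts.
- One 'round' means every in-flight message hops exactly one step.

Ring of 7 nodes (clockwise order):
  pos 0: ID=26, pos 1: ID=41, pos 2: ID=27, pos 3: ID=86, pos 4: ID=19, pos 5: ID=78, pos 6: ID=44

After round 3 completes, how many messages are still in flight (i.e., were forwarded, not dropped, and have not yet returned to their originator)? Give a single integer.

Round 1: pos1(id41) recv 26: drop; pos2(id27) recv 41: fwd; pos3(id86) recv 27: drop; pos4(id19) recv 86: fwd; pos5(id78) recv 19: drop; pos6(id44) recv 78: fwd; pos0(id26) recv 44: fwd
Round 2: pos3(id86) recv 41: drop; pos5(id78) recv 86: fwd; pos0(id26) recv 78: fwd; pos1(id41) recv 44: fwd
Round 3: pos6(id44) recv 86: fwd; pos1(id41) recv 78: fwd; pos2(id27) recv 44: fwd
After round 3: 3 messages still in flight

Answer: 3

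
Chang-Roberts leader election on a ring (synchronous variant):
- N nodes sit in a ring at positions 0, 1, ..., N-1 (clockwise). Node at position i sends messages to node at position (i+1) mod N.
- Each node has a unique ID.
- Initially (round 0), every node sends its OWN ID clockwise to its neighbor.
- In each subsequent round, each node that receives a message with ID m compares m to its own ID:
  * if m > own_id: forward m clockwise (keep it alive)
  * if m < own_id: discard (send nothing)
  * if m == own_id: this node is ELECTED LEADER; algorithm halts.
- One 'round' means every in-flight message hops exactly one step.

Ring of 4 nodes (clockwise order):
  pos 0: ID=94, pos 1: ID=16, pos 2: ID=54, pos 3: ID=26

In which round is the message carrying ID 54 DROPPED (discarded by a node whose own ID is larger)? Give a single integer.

Answer: 2

Derivation:
Round 1: pos1(id16) recv 94: fwd; pos2(id54) recv 16: drop; pos3(id26) recv 54: fwd; pos0(id94) recv 26: drop
Round 2: pos2(id54) recv 94: fwd; pos0(id94) recv 54: drop
Round 3: pos3(id26) recv 94: fwd
Round 4: pos0(id94) recv 94: ELECTED
Message ID 54 originates at pos 2; dropped at pos 0 in round 2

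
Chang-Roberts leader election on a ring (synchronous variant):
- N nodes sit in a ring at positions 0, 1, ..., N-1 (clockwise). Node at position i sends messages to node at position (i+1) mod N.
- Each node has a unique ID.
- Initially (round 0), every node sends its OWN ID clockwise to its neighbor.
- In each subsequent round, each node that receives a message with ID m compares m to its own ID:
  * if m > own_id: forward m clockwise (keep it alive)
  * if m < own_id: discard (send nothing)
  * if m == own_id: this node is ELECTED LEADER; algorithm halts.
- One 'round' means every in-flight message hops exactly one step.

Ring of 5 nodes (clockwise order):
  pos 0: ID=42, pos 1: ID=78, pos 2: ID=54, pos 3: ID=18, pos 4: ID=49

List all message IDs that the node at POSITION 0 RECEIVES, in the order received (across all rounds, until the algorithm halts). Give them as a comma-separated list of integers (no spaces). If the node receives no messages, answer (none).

Round 1: pos1(id78) recv 42: drop; pos2(id54) recv 78: fwd; pos3(id18) recv 54: fwd; pos4(id49) recv 18: drop; pos0(id42) recv 49: fwd
Round 2: pos3(id18) recv 78: fwd; pos4(id49) recv 54: fwd; pos1(id78) recv 49: drop
Round 3: pos4(id49) recv 78: fwd; pos0(id42) recv 54: fwd
Round 4: pos0(id42) recv 78: fwd; pos1(id78) recv 54: drop
Round 5: pos1(id78) recv 78: ELECTED

Answer: 49,54,78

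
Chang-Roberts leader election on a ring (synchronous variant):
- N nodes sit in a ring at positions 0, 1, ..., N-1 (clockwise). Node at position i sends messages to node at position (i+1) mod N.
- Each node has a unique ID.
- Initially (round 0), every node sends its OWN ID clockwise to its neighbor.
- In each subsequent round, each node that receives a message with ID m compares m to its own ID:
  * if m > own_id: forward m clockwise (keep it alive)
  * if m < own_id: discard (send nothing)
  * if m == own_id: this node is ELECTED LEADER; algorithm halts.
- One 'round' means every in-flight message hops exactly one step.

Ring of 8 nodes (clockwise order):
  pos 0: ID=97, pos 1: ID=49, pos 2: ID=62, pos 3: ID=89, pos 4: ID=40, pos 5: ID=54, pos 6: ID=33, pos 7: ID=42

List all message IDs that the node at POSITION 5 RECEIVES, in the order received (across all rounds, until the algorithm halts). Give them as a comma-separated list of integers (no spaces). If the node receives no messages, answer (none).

Round 1: pos1(id49) recv 97: fwd; pos2(id62) recv 49: drop; pos3(id89) recv 62: drop; pos4(id40) recv 89: fwd; pos5(id54) recv 40: drop; pos6(id33) recv 54: fwd; pos7(id42) recv 33: drop; pos0(id97) recv 42: drop
Round 2: pos2(id62) recv 97: fwd; pos5(id54) recv 89: fwd; pos7(id42) recv 54: fwd
Round 3: pos3(id89) recv 97: fwd; pos6(id33) recv 89: fwd; pos0(id97) recv 54: drop
Round 4: pos4(id40) recv 97: fwd; pos7(id42) recv 89: fwd
Round 5: pos5(id54) recv 97: fwd; pos0(id97) recv 89: drop
Round 6: pos6(id33) recv 97: fwd
Round 7: pos7(id42) recv 97: fwd
Round 8: pos0(id97) recv 97: ELECTED

Answer: 40,89,97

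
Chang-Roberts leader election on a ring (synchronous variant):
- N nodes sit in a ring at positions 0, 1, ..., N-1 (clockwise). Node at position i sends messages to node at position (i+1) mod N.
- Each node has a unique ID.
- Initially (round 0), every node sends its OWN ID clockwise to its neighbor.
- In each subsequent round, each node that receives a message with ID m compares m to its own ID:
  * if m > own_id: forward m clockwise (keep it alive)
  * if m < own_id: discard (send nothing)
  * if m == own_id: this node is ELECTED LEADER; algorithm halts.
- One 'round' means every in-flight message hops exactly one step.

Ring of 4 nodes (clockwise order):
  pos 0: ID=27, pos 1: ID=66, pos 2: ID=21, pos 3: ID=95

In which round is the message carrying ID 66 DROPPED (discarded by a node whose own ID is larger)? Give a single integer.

Answer: 2

Derivation:
Round 1: pos1(id66) recv 27: drop; pos2(id21) recv 66: fwd; pos3(id95) recv 21: drop; pos0(id27) recv 95: fwd
Round 2: pos3(id95) recv 66: drop; pos1(id66) recv 95: fwd
Round 3: pos2(id21) recv 95: fwd
Round 4: pos3(id95) recv 95: ELECTED
Message ID 66 originates at pos 1; dropped at pos 3 in round 2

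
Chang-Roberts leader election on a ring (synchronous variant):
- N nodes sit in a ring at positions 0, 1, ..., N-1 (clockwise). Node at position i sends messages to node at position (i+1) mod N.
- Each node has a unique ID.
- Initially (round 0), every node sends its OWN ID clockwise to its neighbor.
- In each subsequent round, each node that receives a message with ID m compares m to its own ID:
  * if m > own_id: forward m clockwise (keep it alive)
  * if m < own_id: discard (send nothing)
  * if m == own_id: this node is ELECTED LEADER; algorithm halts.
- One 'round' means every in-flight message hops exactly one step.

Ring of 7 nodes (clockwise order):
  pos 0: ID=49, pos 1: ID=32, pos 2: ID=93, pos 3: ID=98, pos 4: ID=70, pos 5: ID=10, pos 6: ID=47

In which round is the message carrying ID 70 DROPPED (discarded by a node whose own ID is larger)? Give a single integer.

Answer: 5

Derivation:
Round 1: pos1(id32) recv 49: fwd; pos2(id93) recv 32: drop; pos3(id98) recv 93: drop; pos4(id70) recv 98: fwd; pos5(id10) recv 70: fwd; pos6(id47) recv 10: drop; pos0(id49) recv 47: drop
Round 2: pos2(id93) recv 49: drop; pos5(id10) recv 98: fwd; pos6(id47) recv 70: fwd
Round 3: pos6(id47) recv 98: fwd; pos0(id49) recv 70: fwd
Round 4: pos0(id49) recv 98: fwd; pos1(id32) recv 70: fwd
Round 5: pos1(id32) recv 98: fwd; pos2(id93) recv 70: drop
Round 6: pos2(id93) recv 98: fwd
Round 7: pos3(id98) recv 98: ELECTED
Message ID 70 originates at pos 4; dropped at pos 2 in round 5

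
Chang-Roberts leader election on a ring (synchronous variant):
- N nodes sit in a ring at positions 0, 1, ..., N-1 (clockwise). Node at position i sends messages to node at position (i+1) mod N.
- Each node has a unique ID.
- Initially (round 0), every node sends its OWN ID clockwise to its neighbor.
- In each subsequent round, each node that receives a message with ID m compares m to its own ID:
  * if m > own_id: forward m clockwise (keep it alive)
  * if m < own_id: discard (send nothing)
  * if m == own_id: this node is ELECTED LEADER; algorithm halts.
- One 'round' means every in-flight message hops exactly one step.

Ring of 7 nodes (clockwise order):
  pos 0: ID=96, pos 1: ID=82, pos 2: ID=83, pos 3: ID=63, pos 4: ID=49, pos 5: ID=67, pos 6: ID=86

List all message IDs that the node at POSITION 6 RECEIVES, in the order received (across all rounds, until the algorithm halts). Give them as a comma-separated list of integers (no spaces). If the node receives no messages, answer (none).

Answer: 67,83,96

Derivation:
Round 1: pos1(id82) recv 96: fwd; pos2(id83) recv 82: drop; pos3(id63) recv 83: fwd; pos4(id49) recv 63: fwd; pos5(id67) recv 49: drop; pos6(id86) recv 67: drop; pos0(id96) recv 86: drop
Round 2: pos2(id83) recv 96: fwd; pos4(id49) recv 83: fwd; pos5(id67) recv 63: drop
Round 3: pos3(id63) recv 96: fwd; pos5(id67) recv 83: fwd
Round 4: pos4(id49) recv 96: fwd; pos6(id86) recv 83: drop
Round 5: pos5(id67) recv 96: fwd
Round 6: pos6(id86) recv 96: fwd
Round 7: pos0(id96) recv 96: ELECTED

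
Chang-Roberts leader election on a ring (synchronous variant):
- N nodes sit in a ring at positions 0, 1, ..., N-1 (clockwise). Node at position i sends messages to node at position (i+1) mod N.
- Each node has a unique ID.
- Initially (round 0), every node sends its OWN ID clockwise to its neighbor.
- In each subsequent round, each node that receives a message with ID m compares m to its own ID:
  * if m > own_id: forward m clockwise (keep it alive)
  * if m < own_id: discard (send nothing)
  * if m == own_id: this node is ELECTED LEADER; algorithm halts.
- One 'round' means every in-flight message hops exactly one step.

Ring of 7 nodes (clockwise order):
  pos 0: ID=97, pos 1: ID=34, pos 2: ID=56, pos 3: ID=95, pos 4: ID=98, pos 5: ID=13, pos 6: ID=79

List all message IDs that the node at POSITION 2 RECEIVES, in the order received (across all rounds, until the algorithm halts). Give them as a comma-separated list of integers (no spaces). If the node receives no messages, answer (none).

Round 1: pos1(id34) recv 97: fwd; pos2(id56) recv 34: drop; pos3(id95) recv 56: drop; pos4(id98) recv 95: drop; pos5(id13) recv 98: fwd; pos6(id79) recv 13: drop; pos0(id97) recv 79: drop
Round 2: pos2(id56) recv 97: fwd; pos6(id79) recv 98: fwd
Round 3: pos3(id95) recv 97: fwd; pos0(id97) recv 98: fwd
Round 4: pos4(id98) recv 97: drop; pos1(id34) recv 98: fwd
Round 5: pos2(id56) recv 98: fwd
Round 6: pos3(id95) recv 98: fwd
Round 7: pos4(id98) recv 98: ELECTED

Answer: 34,97,98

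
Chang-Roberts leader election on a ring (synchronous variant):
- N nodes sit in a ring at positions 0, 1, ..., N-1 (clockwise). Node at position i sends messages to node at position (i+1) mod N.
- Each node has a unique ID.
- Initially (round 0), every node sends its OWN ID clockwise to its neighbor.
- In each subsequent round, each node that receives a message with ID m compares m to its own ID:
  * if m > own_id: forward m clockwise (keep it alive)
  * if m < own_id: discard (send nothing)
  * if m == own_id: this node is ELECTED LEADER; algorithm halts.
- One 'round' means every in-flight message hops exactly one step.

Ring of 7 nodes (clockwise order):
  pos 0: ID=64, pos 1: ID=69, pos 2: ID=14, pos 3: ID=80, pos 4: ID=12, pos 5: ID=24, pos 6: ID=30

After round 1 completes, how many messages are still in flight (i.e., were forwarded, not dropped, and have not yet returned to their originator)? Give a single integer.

Answer: 2

Derivation:
Round 1: pos1(id69) recv 64: drop; pos2(id14) recv 69: fwd; pos3(id80) recv 14: drop; pos4(id12) recv 80: fwd; pos5(id24) recv 12: drop; pos6(id30) recv 24: drop; pos0(id64) recv 30: drop
After round 1: 2 messages still in flight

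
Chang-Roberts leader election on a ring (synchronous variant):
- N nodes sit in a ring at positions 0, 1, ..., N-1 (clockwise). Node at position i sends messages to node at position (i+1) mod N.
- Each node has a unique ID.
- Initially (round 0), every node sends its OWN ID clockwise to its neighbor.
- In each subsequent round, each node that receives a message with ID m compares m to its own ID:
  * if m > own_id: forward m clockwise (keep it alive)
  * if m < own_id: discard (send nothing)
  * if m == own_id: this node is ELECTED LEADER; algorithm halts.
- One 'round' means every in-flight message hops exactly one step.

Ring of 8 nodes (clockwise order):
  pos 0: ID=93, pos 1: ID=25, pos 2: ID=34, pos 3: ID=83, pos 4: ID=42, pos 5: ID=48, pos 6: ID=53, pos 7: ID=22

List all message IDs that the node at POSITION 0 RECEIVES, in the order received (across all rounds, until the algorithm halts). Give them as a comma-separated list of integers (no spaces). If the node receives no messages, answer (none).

Answer: 22,53,83,93

Derivation:
Round 1: pos1(id25) recv 93: fwd; pos2(id34) recv 25: drop; pos3(id83) recv 34: drop; pos4(id42) recv 83: fwd; pos5(id48) recv 42: drop; pos6(id53) recv 48: drop; pos7(id22) recv 53: fwd; pos0(id93) recv 22: drop
Round 2: pos2(id34) recv 93: fwd; pos5(id48) recv 83: fwd; pos0(id93) recv 53: drop
Round 3: pos3(id83) recv 93: fwd; pos6(id53) recv 83: fwd
Round 4: pos4(id42) recv 93: fwd; pos7(id22) recv 83: fwd
Round 5: pos5(id48) recv 93: fwd; pos0(id93) recv 83: drop
Round 6: pos6(id53) recv 93: fwd
Round 7: pos7(id22) recv 93: fwd
Round 8: pos0(id93) recv 93: ELECTED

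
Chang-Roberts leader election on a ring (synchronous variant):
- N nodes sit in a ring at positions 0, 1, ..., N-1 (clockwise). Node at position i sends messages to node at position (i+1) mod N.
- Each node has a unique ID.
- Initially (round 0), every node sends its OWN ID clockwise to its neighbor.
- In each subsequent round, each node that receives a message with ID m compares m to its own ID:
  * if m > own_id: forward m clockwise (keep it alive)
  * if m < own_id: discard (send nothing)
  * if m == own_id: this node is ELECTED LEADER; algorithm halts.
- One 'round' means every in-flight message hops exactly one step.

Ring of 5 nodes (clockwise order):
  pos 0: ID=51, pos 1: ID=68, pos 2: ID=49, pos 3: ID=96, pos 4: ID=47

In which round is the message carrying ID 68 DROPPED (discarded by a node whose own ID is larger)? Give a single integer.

Answer: 2

Derivation:
Round 1: pos1(id68) recv 51: drop; pos2(id49) recv 68: fwd; pos3(id96) recv 49: drop; pos4(id47) recv 96: fwd; pos0(id51) recv 47: drop
Round 2: pos3(id96) recv 68: drop; pos0(id51) recv 96: fwd
Round 3: pos1(id68) recv 96: fwd
Round 4: pos2(id49) recv 96: fwd
Round 5: pos3(id96) recv 96: ELECTED
Message ID 68 originates at pos 1; dropped at pos 3 in round 2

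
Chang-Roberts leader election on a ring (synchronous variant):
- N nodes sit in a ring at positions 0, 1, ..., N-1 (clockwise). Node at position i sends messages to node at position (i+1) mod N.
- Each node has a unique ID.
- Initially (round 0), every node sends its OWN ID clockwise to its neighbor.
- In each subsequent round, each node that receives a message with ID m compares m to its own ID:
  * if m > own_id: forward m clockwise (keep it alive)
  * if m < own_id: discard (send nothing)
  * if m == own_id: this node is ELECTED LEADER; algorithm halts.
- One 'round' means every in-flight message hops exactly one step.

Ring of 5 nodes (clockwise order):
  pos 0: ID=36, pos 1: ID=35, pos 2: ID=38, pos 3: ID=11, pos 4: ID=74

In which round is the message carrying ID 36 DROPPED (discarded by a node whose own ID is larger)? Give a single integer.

Round 1: pos1(id35) recv 36: fwd; pos2(id38) recv 35: drop; pos3(id11) recv 38: fwd; pos4(id74) recv 11: drop; pos0(id36) recv 74: fwd
Round 2: pos2(id38) recv 36: drop; pos4(id74) recv 38: drop; pos1(id35) recv 74: fwd
Round 3: pos2(id38) recv 74: fwd
Round 4: pos3(id11) recv 74: fwd
Round 5: pos4(id74) recv 74: ELECTED
Message ID 36 originates at pos 0; dropped at pos 2 in round 2

Answer: 2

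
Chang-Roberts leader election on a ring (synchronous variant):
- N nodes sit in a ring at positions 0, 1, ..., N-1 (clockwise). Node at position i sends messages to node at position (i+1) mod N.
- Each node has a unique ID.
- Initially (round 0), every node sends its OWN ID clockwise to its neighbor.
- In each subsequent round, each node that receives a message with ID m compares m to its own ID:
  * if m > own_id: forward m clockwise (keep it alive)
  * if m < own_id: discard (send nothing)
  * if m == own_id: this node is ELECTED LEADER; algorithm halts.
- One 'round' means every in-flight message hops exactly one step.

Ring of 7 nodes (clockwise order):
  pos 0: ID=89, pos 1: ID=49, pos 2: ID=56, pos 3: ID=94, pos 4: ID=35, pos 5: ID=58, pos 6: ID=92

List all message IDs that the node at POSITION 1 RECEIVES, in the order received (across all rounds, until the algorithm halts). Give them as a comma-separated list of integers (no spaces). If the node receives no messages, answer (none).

Answer: 89,92,94

Derivation:
Round 1: pos1(id49) recv 89: fwd; pos2(id56) recv 49: drop; pos3(id94) recv 56: drop; pos4(id35) recv 94: fwd; pos5(id58) recv 35: drop; pos6(id92) recv 58: drop; pos0(id89) recv 92: fwd
Round 2: pos2(id56) recv 89: fwd; pos5(id58) recv 94: fwd; pos1(id49) recv 92: fwd
Round 3: pos3(id94) recv 89: drop; pos6(id92) recv 94: fwd; pos2(id56) recv 92: fwd
Round 4: pos0(id89) recv 94: fwd; pos3(id94) recv 92: drop
Round 5: pos1(id49) recv 94: fwd
Round 6: pos2(id56) recv 94: fwd
Round 7: pos3(id94) recv 94: ELECTED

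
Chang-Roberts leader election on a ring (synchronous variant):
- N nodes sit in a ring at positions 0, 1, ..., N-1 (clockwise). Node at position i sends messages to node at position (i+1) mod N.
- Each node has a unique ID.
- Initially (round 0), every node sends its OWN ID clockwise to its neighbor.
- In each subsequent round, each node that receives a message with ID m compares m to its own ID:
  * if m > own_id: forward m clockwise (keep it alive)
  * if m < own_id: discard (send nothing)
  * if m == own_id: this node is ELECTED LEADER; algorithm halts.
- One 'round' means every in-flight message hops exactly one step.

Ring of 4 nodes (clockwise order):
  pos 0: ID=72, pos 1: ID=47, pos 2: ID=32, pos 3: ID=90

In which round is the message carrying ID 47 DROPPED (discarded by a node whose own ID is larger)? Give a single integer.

Round 1: pos1(id47) recv 72: fwd; pos2(id32) recv 47: fwd; pos3(id90) recv 32: drop; pos0(id72) recv 90: fwd
Round 2: pos2(id32) recv 72: fwd; pos3(id90) recv 47: drop; pos1(id47) recv 90: fwd
Round 3: pos3(id90) recv 72: drop; pos2(id32) recv 90: fwd
Round 4: pos3(id90) recv 90: ELECTED
Message ID 47 originates at pos 1; dropped at pos 3 in round 2

Answer: 2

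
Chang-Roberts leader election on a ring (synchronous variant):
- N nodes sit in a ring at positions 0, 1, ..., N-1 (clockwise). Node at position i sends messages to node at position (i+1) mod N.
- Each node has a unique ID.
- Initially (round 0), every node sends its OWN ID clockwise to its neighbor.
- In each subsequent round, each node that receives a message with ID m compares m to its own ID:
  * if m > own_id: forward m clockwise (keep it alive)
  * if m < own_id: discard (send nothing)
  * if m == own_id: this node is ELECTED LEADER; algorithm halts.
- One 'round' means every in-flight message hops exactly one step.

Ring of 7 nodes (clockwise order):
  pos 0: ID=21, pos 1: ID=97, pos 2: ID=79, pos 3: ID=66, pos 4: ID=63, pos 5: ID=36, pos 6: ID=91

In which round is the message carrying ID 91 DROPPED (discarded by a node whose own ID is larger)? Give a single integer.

Round 1: pos1(id97) recv 21: drop; pos2(id79) recv 97: fwd; pos3(id66) recv 79: fwd; pos4(id63) recv 66: fwd; pos5(id36) recv 63: fwd; pos6(id91) recv 36: drop; pos0(id21) recv 91: fwd
Round 2: pos3(id66) recv 97: fwd; pos4(id63) recv 79: fwd; pos5(id36) recv 66: fwd; pos6(id91) recv 63: drop; pos1(id97) recv 91: drop
Round 3: pos4(id63) recv 97: fwd; pos5(id36) recv 79: fwd; pos6(id91) recv 66: drop
Round 4: pos5(id36) recv 97: fwd; pos6(id91) recv 79: drop
Round 5: pos6(id91) recv 97: fwd
Round 6: pos0(id21) recv 97: fwd
Round 7: pos1(id97) recv 97: ELECTED
Message ID 91 originates at pos 6; dropped at pos 1 in round 2

Answer: 2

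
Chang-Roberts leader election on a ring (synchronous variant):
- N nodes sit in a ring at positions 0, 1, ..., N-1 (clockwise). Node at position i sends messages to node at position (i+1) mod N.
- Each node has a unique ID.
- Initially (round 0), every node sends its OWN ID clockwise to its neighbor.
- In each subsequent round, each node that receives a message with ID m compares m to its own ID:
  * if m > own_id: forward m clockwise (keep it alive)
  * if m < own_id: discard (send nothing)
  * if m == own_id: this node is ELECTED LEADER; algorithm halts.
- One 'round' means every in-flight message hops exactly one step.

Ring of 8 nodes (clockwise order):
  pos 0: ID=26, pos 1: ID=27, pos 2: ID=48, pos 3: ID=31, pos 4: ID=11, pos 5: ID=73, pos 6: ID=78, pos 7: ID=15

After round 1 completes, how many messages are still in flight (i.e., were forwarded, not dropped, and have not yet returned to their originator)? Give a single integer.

Answer: 3

Derivation:
Round 1: pos1(id27) recv 26: drop; pos2(id48) recv 27: drop; pos3(id31) recv 48: fwd; pos4(id11) recv 31: fwd; pos5(id73) recv 11: drop; pos6(id78) recv 73: drop; pos7(id15) recv 78: fwd; pos0(id26) recv 15: drop
After round 1: 3 messages still in flight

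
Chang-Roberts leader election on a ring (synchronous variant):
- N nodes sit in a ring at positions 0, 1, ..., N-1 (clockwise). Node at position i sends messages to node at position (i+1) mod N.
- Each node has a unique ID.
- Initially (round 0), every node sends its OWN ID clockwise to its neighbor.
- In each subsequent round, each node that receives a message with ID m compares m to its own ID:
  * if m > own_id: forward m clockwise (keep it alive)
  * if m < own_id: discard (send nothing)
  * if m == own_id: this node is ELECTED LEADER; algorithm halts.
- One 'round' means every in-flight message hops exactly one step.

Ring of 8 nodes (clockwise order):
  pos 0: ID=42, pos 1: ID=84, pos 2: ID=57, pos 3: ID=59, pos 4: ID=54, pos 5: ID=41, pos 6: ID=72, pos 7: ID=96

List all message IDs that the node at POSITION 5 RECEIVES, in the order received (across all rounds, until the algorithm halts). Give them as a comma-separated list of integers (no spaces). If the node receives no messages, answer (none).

Round 1: pos1(id84) recv 42: drop; pos2(id57) recv 84: fwd; pos3(id59) recv 57: drop; pos4(id54) recv 59: fwd; pos5(id41) recv 54: fwd; pos6(id72) recv 41: drop; pos7(id96) recv 72: drop; pos0(id42) recv 96: fwd
Round 2: pos3(id59) recv 84: fwd; pos5(id41) recv 59: fwd; pos6(id72) recv 54: drop; pos1(id84) recv 96: fwd
Round 3: pos4(id54) recv 84: fwd; pos6(id72) recv 59: drop; pos2(id57) recv 96: fwd
Round 4: pos5(id41) recv 84: fwd; pos3(id59) recv 96: fwd
Round 5: pos6(id72) recv 84: fwd; pos4(id54) recv 96: fwd
Round 6: pos7(id96) recv 84: drop; pos5(id41) recv 96: fwd
Round 7: pos6(id72) recv 96: fwd
Round 8: pos7(id96) recv 96: ELECTED

Answer: 54,59,84,96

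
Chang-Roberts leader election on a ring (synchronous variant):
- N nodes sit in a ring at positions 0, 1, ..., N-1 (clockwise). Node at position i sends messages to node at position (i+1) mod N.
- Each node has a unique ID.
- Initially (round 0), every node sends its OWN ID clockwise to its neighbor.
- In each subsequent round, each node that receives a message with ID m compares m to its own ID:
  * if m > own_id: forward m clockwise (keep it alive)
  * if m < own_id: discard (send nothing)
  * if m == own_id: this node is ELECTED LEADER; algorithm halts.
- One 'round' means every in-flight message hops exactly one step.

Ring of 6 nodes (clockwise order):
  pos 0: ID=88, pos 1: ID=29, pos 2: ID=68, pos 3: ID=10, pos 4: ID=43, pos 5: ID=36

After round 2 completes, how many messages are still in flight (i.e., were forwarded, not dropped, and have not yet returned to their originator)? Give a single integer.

Round 1: pos1(id29) recv 88: fwd; pos2(id68) recv 29: drop; pos3(id10) recv 68: fwd; pos4(id43) recv 10: drop; pos5(id36) recv 43: fwd; pos0(id88) recv 36: drop
Round 2: pos2(id68) recv 88: fwd; pos4(id43) recv 68: fwd; pos0(id88) recv 43: drop
After round 2: 2 messages still in flight

Answer: 2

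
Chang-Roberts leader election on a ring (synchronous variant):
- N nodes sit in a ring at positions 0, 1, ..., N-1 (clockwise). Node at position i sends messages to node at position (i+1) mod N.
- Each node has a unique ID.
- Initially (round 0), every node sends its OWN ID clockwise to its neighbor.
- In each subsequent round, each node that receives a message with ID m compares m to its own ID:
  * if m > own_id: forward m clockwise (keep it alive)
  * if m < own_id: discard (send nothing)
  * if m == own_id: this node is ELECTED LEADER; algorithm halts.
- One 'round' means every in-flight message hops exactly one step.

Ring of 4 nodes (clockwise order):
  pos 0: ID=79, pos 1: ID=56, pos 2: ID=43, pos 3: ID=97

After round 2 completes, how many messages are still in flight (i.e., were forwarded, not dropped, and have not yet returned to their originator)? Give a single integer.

Answer: 2

Derivation:
Round 1: pos1(id56) recv 79: fwd; pos2(id43) recv 56: fwd; pos3(id97) recv 43: drop; pos0(id79) recv 97: fwd
Round 2: pos2(id43) recv 79: fwd; pos3(id97) recv 56: drop; pos1(id56) recv 97: fwd
After round 2: 2 messages still in flight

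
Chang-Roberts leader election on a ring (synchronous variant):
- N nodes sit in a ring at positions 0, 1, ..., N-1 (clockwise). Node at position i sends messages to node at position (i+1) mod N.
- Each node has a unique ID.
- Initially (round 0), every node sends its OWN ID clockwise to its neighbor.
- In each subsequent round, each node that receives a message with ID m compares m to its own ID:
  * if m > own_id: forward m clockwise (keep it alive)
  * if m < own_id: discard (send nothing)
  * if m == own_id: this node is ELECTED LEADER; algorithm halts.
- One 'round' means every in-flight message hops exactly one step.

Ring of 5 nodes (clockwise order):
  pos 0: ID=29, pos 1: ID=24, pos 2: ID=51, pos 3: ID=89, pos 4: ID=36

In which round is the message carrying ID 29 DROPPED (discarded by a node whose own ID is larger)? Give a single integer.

Round 1: pos1(id24) recv 29: fwd; pos2(id51) recv 24: drop; pos3(id89) recv 51: drop; pos4(id36) recv 89: fwd; pos0(id29) recv 36: fwd
Round 2: pos2(id51) recv 29: drop; pos0(id29) recv 89: fwd; pos1(id24) recv 36: fwd
Round 3: pos1(id24) recv 89: fwd; pos2(id51) recv 36: drop
Round 4: pos2(id51) recv 89: fwd
Round 5: pos3(id89) recv 89: ELECTED
Message ID 29 originates at pos 0; dropped at pos 2 in round 2

Answer: 2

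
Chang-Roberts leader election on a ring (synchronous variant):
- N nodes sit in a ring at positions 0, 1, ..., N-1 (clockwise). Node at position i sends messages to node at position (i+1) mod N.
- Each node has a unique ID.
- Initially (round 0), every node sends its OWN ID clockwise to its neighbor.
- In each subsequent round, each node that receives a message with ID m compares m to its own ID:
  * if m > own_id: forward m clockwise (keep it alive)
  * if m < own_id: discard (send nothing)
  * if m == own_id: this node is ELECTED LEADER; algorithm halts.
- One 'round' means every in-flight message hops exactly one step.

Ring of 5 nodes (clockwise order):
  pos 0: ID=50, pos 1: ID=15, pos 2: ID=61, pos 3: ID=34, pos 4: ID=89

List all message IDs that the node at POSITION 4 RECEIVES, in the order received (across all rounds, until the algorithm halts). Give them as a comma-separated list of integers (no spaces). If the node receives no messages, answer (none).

Round 1: pos1(id15) recv 50: fwd; pos2(id61) recv 15: drop; pos3(id34) recv 61: fwd; pos4(id89) recv 34: drop; pos0(id50) recv 89: fwd
Round 2: pos2(id61) recv 50: drop; pos4(id89) recv 61: drop; pos1(id15) recv 89: fwd
Round 3: pos2(id61) recv 89: fwd
Round 4: pos3(id34) recv 89: fwd
Round 5: pos4(id89) recv 89: ELECTED

Answer: 34,61,89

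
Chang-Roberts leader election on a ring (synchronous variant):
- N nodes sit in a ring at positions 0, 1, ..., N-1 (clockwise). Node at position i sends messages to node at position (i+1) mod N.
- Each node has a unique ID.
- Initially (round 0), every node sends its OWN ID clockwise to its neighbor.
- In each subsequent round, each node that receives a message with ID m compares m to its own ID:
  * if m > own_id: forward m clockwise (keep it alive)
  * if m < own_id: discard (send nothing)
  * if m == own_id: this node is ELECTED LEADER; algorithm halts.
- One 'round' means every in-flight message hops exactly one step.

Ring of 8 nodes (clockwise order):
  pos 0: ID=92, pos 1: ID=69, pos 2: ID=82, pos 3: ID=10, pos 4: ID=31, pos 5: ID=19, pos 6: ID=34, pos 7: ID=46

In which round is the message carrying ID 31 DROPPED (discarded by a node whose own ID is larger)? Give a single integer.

Answer: 2

Derivation:
Round 1: pos1(id69) recv 92: fwd; pos2(id82) recv 69: drop; pos3(id10) recv 82: fwd; pos4(id31) recv 10: drop; pos5(id19) recv 31: fwd; pos6(id34) recv 19: drop; pos7(id46) recv 34: drop; pos0(id92) recv 46: drop
Round 2: pos2(id82) recv 92: fwd; pos4(id31) recv 82: fwd; pos6(id34) recv 31: drop
Round 3: pos3(id10) recv 92: fwd; pos5(id19) recv 82: fwd
Round 4: pos4(id31) recv 92: fwd; pos6(id34) recv 82: fwd
Round 5: pos5(id19) recv 92: fwd; pos7(id46) recv 82: fwd
Round 6: pos6(id34) recv 92: fwd; pos0(id92) recv 82: drop
Round 7: pos7(id46) recv 92: fwd
Round 8: pos0(id92) recv 92: ELECTED
Message ID 31 originates at pos 4; dropped at pos 6 in round 2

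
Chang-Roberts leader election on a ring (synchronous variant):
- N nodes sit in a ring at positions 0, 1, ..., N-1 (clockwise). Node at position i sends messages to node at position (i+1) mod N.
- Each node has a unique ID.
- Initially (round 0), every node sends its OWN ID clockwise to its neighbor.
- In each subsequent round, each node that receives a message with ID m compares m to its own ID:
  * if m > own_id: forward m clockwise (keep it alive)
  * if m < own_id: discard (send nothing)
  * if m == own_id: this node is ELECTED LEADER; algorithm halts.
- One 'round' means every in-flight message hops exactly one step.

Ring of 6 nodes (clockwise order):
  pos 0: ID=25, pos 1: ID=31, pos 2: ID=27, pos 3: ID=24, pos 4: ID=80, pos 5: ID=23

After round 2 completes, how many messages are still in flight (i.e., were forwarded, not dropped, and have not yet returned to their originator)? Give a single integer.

Answer: 2

Derivation:
Round 1: pos1(id31) recv 25: drop; pos2(id27) recv 31: fwd; pos3(id24) recv 27: fwd; pos4(id80) recv 24: drop; pos5(id23) recv 80: fwd; pos0(id25) recv 23: drop
Round 2: pos3(id24) recv 31: fwd; pos4(id80) recv 27: drop; pos0(id25) recv 80: fwd
After round 2: 2 messages still in flight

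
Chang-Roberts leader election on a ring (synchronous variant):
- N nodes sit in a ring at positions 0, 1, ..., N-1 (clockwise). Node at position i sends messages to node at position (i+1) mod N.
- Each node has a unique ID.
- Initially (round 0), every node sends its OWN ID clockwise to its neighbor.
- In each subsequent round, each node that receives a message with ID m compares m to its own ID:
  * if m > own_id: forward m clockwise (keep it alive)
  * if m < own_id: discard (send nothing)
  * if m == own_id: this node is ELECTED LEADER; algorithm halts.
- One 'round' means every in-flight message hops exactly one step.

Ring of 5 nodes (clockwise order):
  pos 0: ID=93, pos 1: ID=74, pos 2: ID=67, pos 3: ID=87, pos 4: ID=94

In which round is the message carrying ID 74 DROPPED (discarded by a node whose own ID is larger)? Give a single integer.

Answer: 2

Derivation:
Round 1: pos1(id74) recv 93: fwd; pos2(id67) recv 74: fwd; pos3(id87) recv 67: drop; pos4(id94) recv 87: drop; pos0(id93) recv 94: fwd
Round 2: pos2(id67) recv 93: fwd; pos3(id87) recv 74: drop; pos1(id74) recv 94: fwd
Round 3: pos3(id87) recv 93: fwd; pos2(id67) recv 94: fwd
Round 4: pos4(id94) recv 93: drop; pos3(id87) recv 94: fwd
Round 5: pos4(id94) recv 94: ELECTED
Message ID 74 originates at pos 1; dropped at pos 3 in round 2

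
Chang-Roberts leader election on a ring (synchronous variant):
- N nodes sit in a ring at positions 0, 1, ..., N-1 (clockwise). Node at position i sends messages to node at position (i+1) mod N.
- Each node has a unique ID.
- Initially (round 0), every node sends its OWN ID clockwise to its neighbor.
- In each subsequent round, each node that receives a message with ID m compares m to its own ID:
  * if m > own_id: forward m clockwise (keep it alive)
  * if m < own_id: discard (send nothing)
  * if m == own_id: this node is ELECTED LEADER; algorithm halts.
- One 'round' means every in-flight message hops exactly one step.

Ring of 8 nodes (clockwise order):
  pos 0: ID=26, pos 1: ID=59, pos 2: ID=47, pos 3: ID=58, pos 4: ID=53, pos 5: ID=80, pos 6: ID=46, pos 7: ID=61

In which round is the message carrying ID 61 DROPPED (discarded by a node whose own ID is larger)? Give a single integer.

Round 1: pos1(id59) recv 26: drop; pos2(id47) recv 59: fwd; pos3(id58) recv 47: drop; pos4(id53) recv 58: fwd; pos5(id80) recv 53: drop; pos6(id46) recv 80: fwd; pos7(id61) recv 46: drop; pos0(id26) recv 61: fwd
Round 2: pos3(id58) recv 59: fwd; pos5(id80) recv 58: drop; pos7(id61) recv 80: fwd; pos1(id59) recv 61: fwd
Round 3: pos4(id53) recv 59: fwd; pos0(id26) recv 80: fwd; pos2(id47) recv 61: fwd
Round 4: pos5(id80) recv 59: drop; pos1(id59) recv 80: fwd; pos3(id58) recv 61: fwd
Round 5: pos2(id47) recv 80: fwd; pos4(id53) recv 61: fwd
Round 6: pos3(id58) recv 80: fwd; pos5(id80) recv 61: drop
Round 7: pos4(id53) recv 80: fwd
Round 8: pos5(id80) recv 80: ELECTED
Message ID 61 originates at pos 7; dropped at pos 5 in round 6

Answer: 6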